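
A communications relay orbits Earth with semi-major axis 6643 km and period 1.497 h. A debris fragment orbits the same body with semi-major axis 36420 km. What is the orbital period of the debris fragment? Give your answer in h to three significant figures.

T₂ ≈ 19.2 h

Kepler's third law: T² ∝ a³, so T₂ = T₁ (a₂/a₁)^(3/2).
a₂/a₁ = 5.482, (a₂/a₁)^(3/2) = 12.84.
T₂ = 1.497 × 12.84 = 19.22 h.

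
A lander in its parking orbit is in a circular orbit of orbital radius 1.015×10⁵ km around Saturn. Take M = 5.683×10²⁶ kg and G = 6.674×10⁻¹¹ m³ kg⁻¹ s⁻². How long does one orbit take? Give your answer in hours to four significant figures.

μ = GM = 6.674×10⁻¹¹ × 5.683×10²⁶ = 3.793×10¹⁶ m³/s².
r = 1.015×10⁵ km = 1.015×10⁸ m.
Kepler's third law: T = 2π√(r³/μ) = 2π√((1.015×10⁸)³ / 3.793×10¹⁶).
r³/μ = 2.757×10⁷ s², so T = 2π × 5.251×10³ = 3.299×10⁴ s.
Converting: 3.299×10⁴ s ÷ 3600 = 9.164 hours.

T ≈ 9.164 hours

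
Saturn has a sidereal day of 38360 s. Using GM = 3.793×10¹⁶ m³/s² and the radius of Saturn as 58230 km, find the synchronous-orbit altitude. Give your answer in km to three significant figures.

A synchronous orbit has period T, so by Kepler's third law a = (μT²/4π²)^(1/3).
μT²/4π² = 3.793×10¹⁶ × (3.836×10⁴)² / 39.48 = 1.414×10²⁴ m³.
a = 1.122×10⁸ m = 1.1223×10⁵ km.
Altitude h = a − R = 1.1223×10⁵ − 58230 = 54005 km.

h_sync ≈ 54000 km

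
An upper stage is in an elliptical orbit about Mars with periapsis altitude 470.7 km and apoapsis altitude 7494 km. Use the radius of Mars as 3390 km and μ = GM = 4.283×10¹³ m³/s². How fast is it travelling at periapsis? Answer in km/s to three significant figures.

v ≈ 4.05 km/s

r_p = 3390 + 470.7 = 3860.7 km = 3.8607×10⁶ m.
r_a = 3390 + 7494 = 10884 km = 1.0884×10⁷ m.
Semi-major axis a = (r_p + r_a)/2 = 7372.4 km = 7.372×10⁶ m.
Vis-viva: v² = μ(2/r − 1/a) = 4.283×10¹³ × (5.180×10⁻⁷ − 1.356×10⁻⁷) = 1.638×10⁷ m²/s².
v = 4047 m/s = 4.047 km/s.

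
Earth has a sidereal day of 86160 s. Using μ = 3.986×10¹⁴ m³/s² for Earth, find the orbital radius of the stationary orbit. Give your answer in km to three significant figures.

r_sync ≈ 42200 km

A synchronous orbit has period T, so by Kepler's third law a = (μT²/4π²)^(1/3).
μT²/4π² = 3.986×10¹⁴ × (8.616×10⁴)² / 39.48 = 7.495×10²² m³.
a = 4.216×10⁷ m = 42163 km.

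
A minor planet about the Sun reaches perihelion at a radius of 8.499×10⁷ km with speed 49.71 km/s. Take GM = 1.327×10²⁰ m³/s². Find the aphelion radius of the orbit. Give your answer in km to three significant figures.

aphelion radius ≈ 3.22×10⁸ km

r_p = 8.499×10¹⁰ m.
Specific energy ε = v²/2 − μ/r = -3.258×10⁸ J/kg, so a = −μ/(2ε) = 2.036×10¹¹ m.
The apsides satisfy r_p + r_a = 2a, so the aphelion radius is 2a − r_p = 3.223×10¹¹ m = 3.2229×10⁸ km.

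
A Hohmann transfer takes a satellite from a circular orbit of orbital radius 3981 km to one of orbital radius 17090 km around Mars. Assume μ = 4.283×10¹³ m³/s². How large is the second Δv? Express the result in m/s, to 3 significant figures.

r₁ = 3981 km = 3.981×10⁶ m.
r₂ = 17090 km = 1.709×10⁷ m.
Transfer ellipse a_t = (r₁ + r₂)/2 = 1.054×10⁷ m.
At r₁: circular v_c1 = √(μ/r₁) = 3280 m/s; transfer-periapsis v_p = √[μ(2/r₁ − 1/a_t)] = 4178 m/s.
At r₂: circular v_c2 = √(μ/r₂) = 1583 m/s; transfer-apoapsis v_a = √[μ(2/r₂ − 1/a_t)] = 973.1 m/s.
Δv₂ = v_c2 − v_a = 609.9 m/s.

Δv ≈ 610 m/s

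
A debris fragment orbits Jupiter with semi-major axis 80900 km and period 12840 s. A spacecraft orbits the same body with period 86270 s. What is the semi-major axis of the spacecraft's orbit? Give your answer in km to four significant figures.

a₂ ≈ 2.881×10⁵ km

Kepler's third law: a³ ∝ T², so a₂ = a₁ (T₂/T₁)^(2/3).
T₂/T₁ = 6.719, (T₂/T₁)^(2/3) = 3.561.
a₂ = 80900 × 3.561 = 2.881×10⁵ km.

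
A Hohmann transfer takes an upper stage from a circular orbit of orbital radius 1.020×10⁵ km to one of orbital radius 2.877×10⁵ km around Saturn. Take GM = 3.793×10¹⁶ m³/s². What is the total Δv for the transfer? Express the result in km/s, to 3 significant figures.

r₁ = 1.020×10⁵ km = 1.020×10⁸ m.
r₂ = 2.877×10⁵ km = 2.877×10⁸ m.
Transfer ellipse a_t = (r₁ + r₂)/2 = 1.948×10⁸ m.
At r₁: circular v_c1 = √(μ/r₁) = 19280 m/s; transfer-perikrone v_p = √[μ(2/r₁ − 1/a_t)] = 23430 m/s.
Δv₁ = v_p − v_c1 = 4148 m/s.
At r₂: circular v_c2 = √(μ/r₂) = 11480 m/s; transfer-apokrone v_a = √[μ(2/r₂ − 1/a_t)] = 8308 m/s.
Δv₂ = v_c2 − v_a = 3175 m/s.
Total Δv = Δv₁ + Δv₂ = 7323 m/s = 7.323 km/s.

Δv_total ≈ 7.32 km/s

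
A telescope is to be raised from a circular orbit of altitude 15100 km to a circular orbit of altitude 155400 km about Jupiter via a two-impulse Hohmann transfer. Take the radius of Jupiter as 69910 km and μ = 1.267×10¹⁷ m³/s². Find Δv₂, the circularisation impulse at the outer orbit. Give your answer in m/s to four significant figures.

r₁ = 69910 + 15100 = 85010 km = 8.5010×10⁷ m.
r₂ = 69910 + 155400 = 225310 km = 2.2531×10⁸ m.
Transfer ellipse a_t = (r₁ + r₂)/2 = 1.552×10⁸ m.
At r₁: circular v_c1 = √(μ/r₁) = 38610 m/s; transfer-perijove v_p = √[μ(2/r₁ − 1/a_t)] = 46520 m/s.
At r₂: circular v_c2 = √(μ/r₂) = 23710 m/s; transfer-apojove v_a = √[μ(2/r₂ − 1/a_t)] = 17550 m/s.
Δv₂ = v_c2 − v_a = 6161 m/s.

Δv ≈ 6161 m/s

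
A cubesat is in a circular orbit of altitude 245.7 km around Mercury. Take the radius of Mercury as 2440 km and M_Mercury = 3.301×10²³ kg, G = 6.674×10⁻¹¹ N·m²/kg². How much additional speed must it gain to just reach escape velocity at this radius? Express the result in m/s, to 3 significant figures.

μ = GM = 6.674×10⁻¹¹ × 3.301×10²³ = 2.203×10¹³ m³/s².
r = 2440 + 245.7 = 2685.7 km = 2.6857×10⁶ m.
Circular speed v_c = √(μ/r) = 2864 m/s.
Escape speed v_esc = √(2μ/r) = √2 × v_c = 4050 m/s.
Δv = v_esc − v_c = 1186 m/s.

Δv ≈ 1190 m/s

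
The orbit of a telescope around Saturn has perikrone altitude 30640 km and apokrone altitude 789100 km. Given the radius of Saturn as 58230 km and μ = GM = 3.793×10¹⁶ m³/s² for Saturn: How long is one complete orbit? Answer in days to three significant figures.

T ≈ 3.78 days

r_p = 58230 + 30640 = 88870 km = 8.8870×10⁷ m.
r_a = 58230 + 789100 = 847330 km = 8.4733×10⁸ m.
Semi-major axis a = (r_p + r_a)/2 = (88870 + 8.4733×10⁵)/2 = 4.6810×10⁵ km = 4.681×10⁸ m.
By Kepler's third law T = 2π√(a³/μ) = 2π × 5.200×10⁴ = 3.267×10⁵ s.
= 3.782 days.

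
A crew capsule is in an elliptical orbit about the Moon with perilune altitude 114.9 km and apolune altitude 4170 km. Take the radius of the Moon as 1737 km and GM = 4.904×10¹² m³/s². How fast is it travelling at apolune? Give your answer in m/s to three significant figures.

r_p = 1737 + 114.9 = 1851.9 km = 1.8519×10⁶ m.
r_a = 1737 + 4170 = 5907.0 km = 5.9070×10⁶ m.
Semi-major axis a = (r_p + r_a)/2 = 3879.4 km = 3.879×10⁶ m.
Vis-viva: v² = μ(2/r − 1/a) = 4.904×10¹² × (3.386×10⁻⁷ − 2.578×10⁻⁷) = 3.963×10⁵ m²/s².
v = 629.5 m/s.

v ≈ 630 m/s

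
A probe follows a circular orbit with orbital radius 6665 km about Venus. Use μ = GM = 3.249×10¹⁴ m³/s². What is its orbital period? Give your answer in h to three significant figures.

T ≈ 1.67 h

r = 6665 km = 6.665×10⁶ m.
Kepler's third law: T = 2π√(r³/μ) = 2π√((6.665×10⁶)³ / 3.249×10¹⁴).
r³/μ = 9.113×10⁵ s², so T = 2π × 9.546×10² = 5.998×10³ s.
Converting: 5.998×10³ s ÷ 3600 = 1.666 h.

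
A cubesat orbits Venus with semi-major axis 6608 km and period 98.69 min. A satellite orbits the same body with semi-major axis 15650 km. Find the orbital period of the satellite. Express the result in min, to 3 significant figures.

T₂ ≈ 360 min

Kepler's third law: T² ∝ a³, so T₂ = T₁ (a₂/a₁)^(3/2).
a₂/a₁ = 2.368, (a₂/a₁)^(3/2) = 3.645.
T₂ = 98.69 × 3.645 = 359.7 min.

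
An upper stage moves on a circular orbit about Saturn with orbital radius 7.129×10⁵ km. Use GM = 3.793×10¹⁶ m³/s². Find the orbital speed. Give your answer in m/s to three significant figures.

r = 7.129×10⁵ km = 7.129×10⁸ m.
For a circular orbit v = √(μ/r) = √(3.793×10¹⁶ / 7.129×10⁸) = √(5.321×10⁷) = 7294 m/s.

v ≈ 7290 m/s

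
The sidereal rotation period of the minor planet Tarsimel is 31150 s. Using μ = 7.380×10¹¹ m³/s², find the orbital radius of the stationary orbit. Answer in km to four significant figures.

A synchronous orbit has period T, so by Kepler's third law a = (μT²/4π²)^(1/3).
μT²/4π² = 7.380×10¹¹ × (3.115×10⁴)² / 39.48 = 1.814×10¹⁹ m³.
a = 2.627×10⁶ m = 2627.5 km.

r_sync ≈ 2627 km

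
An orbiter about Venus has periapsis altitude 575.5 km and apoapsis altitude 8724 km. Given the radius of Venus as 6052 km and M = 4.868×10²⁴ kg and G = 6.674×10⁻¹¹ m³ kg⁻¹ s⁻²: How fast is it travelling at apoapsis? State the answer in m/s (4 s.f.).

v ≈ 3690 m/s

μ = GM = 6.674×10⁻¹¹ × 4.868×10²⁴ = 3.249×10¹⁴ m³/s².
r_p = 6052 + 575.5 = 6627.5 km = 6.6275×10⁶ m.
r_a = 6052 + 8724 = 14776 km = 1.4776×10⁷ m.
Semi-major axis a = (r_p + r_a)/2 = 10702 km = 1.070×10⁷ m.
Vis-viva: v² = μ(2/r − 1/a) = 3.249×10¹⁴ × (1.354×10⁻⁷ − 9.344×10⁻⁸) = 1.362×10⁷ m²/s².
v = 3690 m/s.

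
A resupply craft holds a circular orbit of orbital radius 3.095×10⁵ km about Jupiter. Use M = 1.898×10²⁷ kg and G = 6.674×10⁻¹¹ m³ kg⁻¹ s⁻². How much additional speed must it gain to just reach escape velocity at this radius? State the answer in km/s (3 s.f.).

Δv ≈ 8.38 km/s

μ = GM = 6.674×10⁻¹¹ × 1.898×10²⁷ = 1.267×10¹⁷ m³/s².
r = 3.095×10⁵ km = 3.095×10⁸ m.
Circular speed v_c = √(μ/r) = 20230 m/s.
Escape speed v_esc = √(2μ/r) = √2 × v_c = 28610 m/s.
Δv = v_esc − v_c = 8380 m/s = 8.380 km/s.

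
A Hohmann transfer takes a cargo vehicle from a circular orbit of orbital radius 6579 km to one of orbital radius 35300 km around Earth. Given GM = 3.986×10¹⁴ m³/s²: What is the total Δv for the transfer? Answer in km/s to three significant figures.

Δv_total ≈ 3.80 km/s

r₁ = 6579 km = 6.579×10⁶ m.
r₂ = 35300 km = 3.530×10⁷ m.
Transfer ellipse a_t = (r₁ + r₂)/2 = 2.094×10⁷ m.
At r₁: circular v_c1 = √(μ/r₁) = 7784 m/s; transfer-perigee v_p = √[μ(2/r₁ − 1/a_t)] = 10110 m/s.
Δv₁ = v_p − v_c1 = 2323 m/s.
At r₂: circular v_c2 = √(μ/r₂) = 3360 m/s; transfer-apogee v_a = √[μ(2/r₂ − 1/a_t)] = 1884 m/s.
Δv₂ = v_c2 − v_a = 1477 m/s.
Total Δv = Δv₁ + Δv₂ = 3799 m/s = 3.799 km/s.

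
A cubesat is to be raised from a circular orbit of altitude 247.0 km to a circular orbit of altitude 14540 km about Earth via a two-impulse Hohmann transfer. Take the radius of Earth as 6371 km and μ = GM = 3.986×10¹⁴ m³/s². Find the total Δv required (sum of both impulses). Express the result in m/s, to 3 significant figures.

r₁ = 6371 + 247.0 = 6618.0 km = 6.6180×10⁶ m.
r₂ = 6371 + 14540 = 20911 km = 2.0911×10⁷ m.
Transfer ellipse a_t = (r₁ + r₂)/2 = 1.376×10⁷ m.
At r₁: circular v_c1 = √(μ/r₁) = 7761 m/s; transfer-perigee v_p = √[μ(2/r₁ − 1/a_t)] = 9566 m/s.
Δv₁ = v_p − v_c1 = 1805 m/s.
At r₂: circular v_c2 = √(μ/r₂) = 4366 m/s; transfer-apogee v_a = √[μ(2/r₂ − 1/a_t)] = 3027 m/s.
Δv₂ = v_c2 − v_a = 1339 m/s.
Total Δv = Δv₁ + Δv₂ = 3143 m/s.

Δv_total ≈ 3140 m/s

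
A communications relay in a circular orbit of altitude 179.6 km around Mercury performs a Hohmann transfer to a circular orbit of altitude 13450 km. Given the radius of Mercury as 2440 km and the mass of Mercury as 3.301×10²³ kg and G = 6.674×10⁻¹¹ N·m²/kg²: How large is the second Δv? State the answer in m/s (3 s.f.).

Δv ≈ 551 m/s

μ = GM = 6.674×10⁻¹¹ × 3.301×10²³ = 2.203×10¹³ m³/s².
r₁ = 2440 + 179.6 = 2619.6 km = 2.6196×10⁶ m.
r₂ = 2440 + 13450 = 15890 km = 1.5890×10⁷ m.
Transfer ellipse a_t = (r₁ + r₂)/2 = 9.255×10⁶ m.
At r₁: circular v_c1 = √(μ/r₁) = 2900 m/s; transfer-periherm v_p = √[μ(2/r₁ − 1/a_t)] = 3800 m/s.
At r₂: circular v_c2 = √(μ/r₂) = 1177 m/s; transfer-apoherm v_a = √[μ(2/r₂ − 1/a_t)] = 626.5 m/s.
Δv₂ = v_c2 − v_a = 551.0 m/s.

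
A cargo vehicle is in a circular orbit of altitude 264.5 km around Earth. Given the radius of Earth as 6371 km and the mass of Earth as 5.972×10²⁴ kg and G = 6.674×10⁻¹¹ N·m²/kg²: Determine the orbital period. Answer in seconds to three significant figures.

μ = GM = 6.674×10⁻¹¹ × 5.972×10²⁴ = 3.986×10¹⁴ m³/s².
r = 6371 + 264.5 = 6635.5 km = 6.6355×10⁶ m.
Kepler's third law: T = 2π√(r³/μ) = 2π√((6.636×10⁶)³ / 3.986×10¹⁴).
r³/μ = 7.330×10⁵ s², so T = 2π × 8.562×10² = 5.379×10³ s.

T ≈ 5380 seconds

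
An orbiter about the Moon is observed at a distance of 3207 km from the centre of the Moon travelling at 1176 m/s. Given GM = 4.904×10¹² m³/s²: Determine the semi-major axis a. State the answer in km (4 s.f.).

r = 3.207×10⁶ m.
Vis-viva rearranged: 1/a = 2/r − v²/μ = 6.236×10⁻⁷ − 2.820×10⁻⁷ = 3.416×10⁻⁷ m⁻¹.
a = 2.927×10⁶ m = 2927.2 km.

a ≈ 2927 km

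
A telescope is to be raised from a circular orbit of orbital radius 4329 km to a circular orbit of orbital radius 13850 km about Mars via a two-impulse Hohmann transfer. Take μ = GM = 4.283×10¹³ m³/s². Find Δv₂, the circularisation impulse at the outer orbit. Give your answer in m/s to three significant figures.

r₁ = 4329 km = 4.329×10⁶ m.
r₂ = 13850 km = 1.385×10⁷ m.
Transfer ellipse a_t = (r₁ + r₂)/2 = 9.090×10⁶ m.
At r₁: circular v_c1 = √(μ/r₁) = 3145 m/s; transfer-periapsis v_p = √[μ(2/r₁ − 1/a_t)] = 3883 m/s.
At r₂: circular v_c2 = √(μ/r₂) = 1759 m/s; transfer-apoapsis v_a = √[μ(2/r₂ − 1/a_t)] = 1214 m/s.
Δv₂ = v_c2 − v_a = 544.9 m/s.

Δv ≈ 545 m/s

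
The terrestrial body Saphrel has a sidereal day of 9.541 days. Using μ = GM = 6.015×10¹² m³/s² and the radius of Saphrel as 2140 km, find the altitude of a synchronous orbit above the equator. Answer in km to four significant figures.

T = 9.541 days = 8.243×10⁵ s.
A synchronous orbit has period T, so by Kepler's third law a = (μT²/4π²)^(1/3).
μT²/4π² = 6.015×10¹² × (8.243×10⁵)² / 39.48 = 1.035×10²³ m³.
a = 4.696×10⁷ m = 46957 km.
Altitude h = a − R = 46957 − 2140 = 44817 km.

h_sync ≈ 44820 km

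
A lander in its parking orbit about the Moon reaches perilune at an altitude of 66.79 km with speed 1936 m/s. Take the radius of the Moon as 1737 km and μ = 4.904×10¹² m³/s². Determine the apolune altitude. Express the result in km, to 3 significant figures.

r_p = 1737 + 66.79 = 1803.8 km = 1.804×10⁶ m.
Specific energy ε = v²/2 − μ/r = -8.447×10⁵ J/kg, so a = −μ/(2ε) = 2.903×10⁶ m.
The apsides satisfy r_p + r_a = 2a, so the apolune radius is 2a − r_p = 4.002×10⁶ m = 4002.0 km.
Apolune altitude = 4002.0 − 1737 = 2265.0 km.

apolune altitude ≈ 2270 km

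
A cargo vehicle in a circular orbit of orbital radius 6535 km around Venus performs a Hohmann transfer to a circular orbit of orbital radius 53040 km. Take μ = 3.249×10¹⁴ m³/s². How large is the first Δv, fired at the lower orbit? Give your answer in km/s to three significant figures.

r₁ = 6535 km = 6.535×10⁶ m.
r₂ = 53040 km = 5.304×10⁷ m.
Transfer ellipse a_t = (r₁ + r₂)/2 = 2.979×10⁷ m.
At r₁: circular v_c1 = √(μ/r₁) = 7051 m/s; transfer-periapsis v_p = √[μ(2/r₁ − 1/a_t)] = 9409 m/s.
Δv₁ = v_p − v_c1 = 2358 m/s.
= 2.358 km/s.

Δv ≈ 2.36 km/s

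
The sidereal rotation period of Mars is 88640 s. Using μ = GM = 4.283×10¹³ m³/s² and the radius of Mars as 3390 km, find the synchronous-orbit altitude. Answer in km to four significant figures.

h_sync ≈ 17040 km

A synchronous orbit has period T, so by Kepler's third law a = (μT²/4π²)^(1/3).
μT²/4π² = 4.283×10¹³ × (8.864×10⁴)² / 39.48 = 8.524×10²¹ m³.
a = 2.043×10⁷ m = 20428 km.
Altitude h = a − R = 20428 − 3390 = 17038 km.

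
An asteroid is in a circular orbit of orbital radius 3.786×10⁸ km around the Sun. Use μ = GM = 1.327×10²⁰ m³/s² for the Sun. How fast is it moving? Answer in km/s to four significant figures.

r = 3.786×10⁸ km = 3.786×10¹¹ m.
For a circular orbit v = √(μ/r) = √(1.327×10²⁰ / 3.786×10¹¹) = √(3.505×10⁸) = 18720 m/s.
That is 18.72 km/s.

v ≈ 18.72 km/s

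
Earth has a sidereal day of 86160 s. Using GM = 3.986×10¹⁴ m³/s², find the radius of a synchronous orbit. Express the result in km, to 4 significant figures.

A synchronous orbit has period T, so by Kepler's third law a = (μT²/4π²)^(1/3).
μT²/4π² = 3.986×10¹⁴ × (8.616×10⁴)² / 39.48 = 7.495×10²² m³.
a = 4.216×10⁷ m = 42163 km.

r_sync ≈ 42160 km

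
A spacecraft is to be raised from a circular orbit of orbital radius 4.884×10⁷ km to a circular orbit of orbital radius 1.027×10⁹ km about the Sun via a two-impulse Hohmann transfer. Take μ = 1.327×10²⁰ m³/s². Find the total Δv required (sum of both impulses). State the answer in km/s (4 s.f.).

r₁ = 4.884×10⁷ km = 4.884×10¹⁰ m.
r₂ = 1.027×10⁹ km = 1.027×10¹² m.
Transfer ellipse a_t = (r₁ + r₂)/2 = 5.379×10¹¹ m.
At r₁: circular v_c1 = √(μ/r₁) = 52130 m/s; transfer-perihelion v_p = √[μ(2/r₁ − 1/a_t)] = 72020 m/s.
Δv₁ = v_p − v_c1 = 19900 m/s.
At r₂: circular v_c2 = √(μ/r₂) = 11370 m/s; transfer-aphelion v_a = √[μ(2/r₂ − 1/a_t)] = 3425 m/s.
Δv₂ = v_c2 − v_a = 7942 m/s.
Total Δv = Δv₁ + Δv₂ = 27840 m/s = 27.84 km/s.

Δv_total ≈ 27.84 km/s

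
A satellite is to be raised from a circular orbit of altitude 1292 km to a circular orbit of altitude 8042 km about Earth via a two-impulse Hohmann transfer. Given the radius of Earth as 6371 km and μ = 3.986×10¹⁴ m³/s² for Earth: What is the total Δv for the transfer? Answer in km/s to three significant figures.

Δv_total ≈ 1.91 km/s

r₁ = 6371 + 1292 = 7663.0 km = 7.6630×10⁶ m.
r₂ = 6371 + 8042 = 14413 km = 1.4413×10⁷ m.
Transfer ellipse a_t = (r₁ + r₂)/2 = 1.104×10⁷ m.
At r₁: circular v_c1 = √(μ/r₁) = 7212 m/s; transfer-perigee v_p = √[μ(2/r₁ − 1/a_t)] = 8241 m/s.
Δv₁ = v_p − v_c1 = 1029 m/s.
At r₂: circular v_c2 = √(μ/r₂) = 5259 m/s; transfer-apogee v_a = √[μ(2/r₂ − 1/a_t)] = 4382 m/s.
Δv₂ = v_c2 − v_a = 877.1 m/s.
Total Δv = Δv₁ + Δv₂ = 1906 m/s = 1.906 km/s.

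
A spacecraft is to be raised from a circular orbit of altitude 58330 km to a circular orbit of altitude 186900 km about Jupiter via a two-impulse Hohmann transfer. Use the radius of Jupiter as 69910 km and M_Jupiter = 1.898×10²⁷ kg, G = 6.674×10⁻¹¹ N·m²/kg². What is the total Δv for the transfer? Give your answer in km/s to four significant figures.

μ = GM = 6.674×10⁻¹¹ × 1.898×10²⁷ = 1.267×10¹⁷ m³/s².
r₁ = 69910 + 58330 = 128240 km = 1.2824×10⁸ m.
r₂ = 69910 + 186900 = 256810 km = 2.5681×10⁸ m.
Transfer ellipse a_t = (r₁ + r₂)/2 = 1.925×10⁸ m.
At r₁: circular v_c1 = √(μ/r₁) = 31430 m/s; transfer-perijove v_p = √[μ(2/r₁ − 1/a_t)] = 36300 m/s.
Δv₁ = v_p − v_c1 = 4870 m/s.
At r₂: circular v_c2 = √(μ/r₂) = 22210 m/s; transfer-apojove v_a = √[μ(2/r₂ − 1/a_t)] = 18130 m/s.
Δv₂ = v_c2 − v_a = 4083 m/s.
Total Δv = Δv₁ + Δv₂ = 8953 m/s = 8.953 km/s.

Δv_total ≈ 8.953 km/s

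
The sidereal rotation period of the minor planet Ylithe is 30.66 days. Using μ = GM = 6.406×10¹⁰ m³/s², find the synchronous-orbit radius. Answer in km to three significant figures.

T = 30.66 days = 2.649×10⁶ s.
A synchronous orbit has period T, so by Kepler's third law a = (μT²/4π²)^(1/3).
μT²/4π² = 6.406×10¹⁰ × (2.649×10⁶)² / 39.48 = 1.139×10²² m³.
a = 2.250×10⁷ m = 22497 km.

r_sync ≈ 22500 km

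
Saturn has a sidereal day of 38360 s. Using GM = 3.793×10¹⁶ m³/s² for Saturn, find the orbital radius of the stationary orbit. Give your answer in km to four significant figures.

A synchronous orbit has period T, so by Kepler's third law a = (μT²/4π²)^(1/3).
μT²/4π² = 3.793×10¹⁶ × (3.836×10⁴)² / 39.48 = 1.414×10²⁴ m³.
a = 1.122×10⁸ m = 1.1223×10⁵ km.

r_sync ≈ 1.122×10⁵ km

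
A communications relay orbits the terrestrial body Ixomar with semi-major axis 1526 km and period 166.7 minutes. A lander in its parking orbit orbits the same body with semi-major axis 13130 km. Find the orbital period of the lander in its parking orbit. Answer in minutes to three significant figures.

Kepler's third law: T² ∝ a³, so T₂ = T₁ (a₂/a₁)^(3/2).
a₂/a₁ = 8.604, (a₂/a₁)^(3/2) = 25.24.
T₂ = 166.7 × 25.24 = 4207 minutes.

T₂ ≈ 4210 minutes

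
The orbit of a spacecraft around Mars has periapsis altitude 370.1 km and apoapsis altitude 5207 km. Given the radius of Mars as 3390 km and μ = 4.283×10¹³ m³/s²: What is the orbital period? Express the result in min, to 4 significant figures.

r_p = 3390 + 370.1 = 3760.1 km = 3.7601×10⁶ m.
r_a = 3390 + 5207 = 8597.0 km = 8.5970×10⁶ m.
Semi-major axis a = (r_p + r_a)/2 = (3760.1 + 8597.0)/2 = 6178.6 km = 6.179×10⁶ m.
By Kepler's third law T = 2π√(a³/μ) = 2π × 2.347×10³ = 1.474×10⁴ s.
= 245.7 min.

T ≈ 245.7 min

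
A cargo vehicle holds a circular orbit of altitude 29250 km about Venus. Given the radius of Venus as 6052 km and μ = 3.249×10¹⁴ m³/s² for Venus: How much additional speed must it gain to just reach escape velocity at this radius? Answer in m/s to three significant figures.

r = 6052 + 29250 = 35302 km = 3.5302×10⁷ m.
Circular speed v_c = √(μ/r) = 3034 m/s.
Escape speed v_esc = √(2μ/r) = √2 × v_c = 4290 m/s.
Δv = v_esc − v_c = 1257 m/s.

Δv ≈ 1260 m/s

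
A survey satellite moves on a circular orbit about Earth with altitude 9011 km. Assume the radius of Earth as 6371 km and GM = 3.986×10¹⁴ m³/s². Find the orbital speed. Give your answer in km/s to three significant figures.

v ≈ 5.09 km/s

r = 6371 + 9011 = 15382 km = 1.5382×10⁷ m.
For a circular orbit v = √(μ/r) = √(3.986×10¹⁴ / 1.538×10⁷) = √(2.591×10⁷) = 5091 m/s.
That is 5.091 km/s.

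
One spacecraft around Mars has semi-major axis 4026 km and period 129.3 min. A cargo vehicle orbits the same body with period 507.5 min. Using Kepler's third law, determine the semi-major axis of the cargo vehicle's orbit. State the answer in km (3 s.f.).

a₂ ≈ 10000 km

Kepler's third law: a³ ∝ T², so a₂ = a₁ (T₂/T₁)^(2/3).
T₂/T₁ = 3.925, (T₂/T₁)^(2/3) = 2.488.
a₂ = 4026 × 2.488 = 10020 km.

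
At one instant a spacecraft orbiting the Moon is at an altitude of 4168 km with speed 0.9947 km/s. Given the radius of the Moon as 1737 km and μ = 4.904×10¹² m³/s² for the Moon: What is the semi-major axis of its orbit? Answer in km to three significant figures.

r = 1737 + 4168 = 5905.0 km = 5.905×10⁶ m.
Specific orbital energy ε = v²/2 − μ/r = (994.7)²/2 − 4.904×10¹²/5.905×10⁶ = -3.358×10⁵ J/kg.
Since ε = −μ/(2a), a = −μ/(2ε) = 7.303×10⁶ m = 7302.6 km.

a ≈ 7300 km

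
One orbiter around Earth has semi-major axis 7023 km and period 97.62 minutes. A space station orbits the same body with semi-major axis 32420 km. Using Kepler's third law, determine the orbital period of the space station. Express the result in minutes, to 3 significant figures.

T₂ ≈ 968 minutes

Kepler's third law: T² ∝ a³, so T₂ = T₁ (a₂/a₁)^(3/2).
a₂/a₁ = 4.616, (a₂/a₁)^(3/2) = 9.918.
T₂ = 97.62 × 9.918 = 968.2 minutes.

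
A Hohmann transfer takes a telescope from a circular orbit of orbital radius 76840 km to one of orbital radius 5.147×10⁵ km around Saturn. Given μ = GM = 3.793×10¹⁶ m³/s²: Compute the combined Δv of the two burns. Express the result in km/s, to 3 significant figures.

Δv_total ≈ 11.3 km/s

r₁ = 76840 km = 7.684×10⁷ m.
r₂ = 5.147×10⁵ km = 5.147×10⁸ m.
Transfer ellipse a_t = (r₁ + r₂)/2 = 2.958×10⁸ m.
At r₁: circular v_c1 = √(μ/r₁) = 22220 m/s; transfer-perikrone v_p = √[μ(2/r₁ − 1/a_t)] = 29310 m/s.
Δv₁ = v_p − v_c1 = 7091 m/s.
At r₂: circular v_c2 = √(μ/r₂) = 8584 m/s; transfer-apokrone v_a = √[μ(2/r₂ − 1/a_t)] = 4376 m/s.
Δv₂ = v_c2 − v_a = 4209 m/s.
Total Δv = Δv₁ + Δv₂ = 11300 m/s = 11.30 km/s.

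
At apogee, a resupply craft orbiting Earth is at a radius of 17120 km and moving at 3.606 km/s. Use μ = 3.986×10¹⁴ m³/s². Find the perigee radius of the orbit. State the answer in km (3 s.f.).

r_a = 1.712×10⁷ m.
Specific energy ε = v²/2 − μ/r = -1.678×10⁷ J/kg, so a = −μ/(2ε) = 1.188×10⁷ m.
The apsides satisfy r_p + r_a = 2a, so the perigee radius is 2a − r_a = 6.633×10⁶ m = 6632.9 km.

perigee radius ≈ 6630 km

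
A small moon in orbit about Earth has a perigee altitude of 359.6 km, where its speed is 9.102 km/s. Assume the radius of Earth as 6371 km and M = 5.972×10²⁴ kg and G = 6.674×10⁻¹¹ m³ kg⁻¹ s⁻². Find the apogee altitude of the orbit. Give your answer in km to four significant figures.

apogee altitude ≈ 9297 km

μ = GM = 6.674×10⁻¹¹ × 5.972×10²⁴ = 3.986×10¹⁴ m³/s².
r_p = 6371 + 359.6 = 6730.6 km = 6.731×10⁶ m.
Specific energy ε = v²/2 − μ/r = -1.779×10⁷ J/kg, so a = −μ/(2ε) = 1.120×10⁷ m.
The apsides satisfy r_p + r_a = 2a, so the apogee radius is 2a − r_p = 1.567×10⁷ m = 15668 km.
Apogee altitude = 15668 − 6371 = 9296.9 km.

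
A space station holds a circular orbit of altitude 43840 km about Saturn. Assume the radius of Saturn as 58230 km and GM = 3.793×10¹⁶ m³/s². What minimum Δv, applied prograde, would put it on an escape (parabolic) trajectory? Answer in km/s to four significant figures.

r = 58230 + 43840 = 102070 km = 1.0207×10⁸ m.
Circular speed v_c = √(μ/r) = 19280 m/s.
Escape speed v_esc = √(2μ/r) = √2 × v_c = 27260 m/s.
Δv = v_esc − v_c = 7985 m/s = 7.985 km/s.

Δv ≈ 7.985 km/s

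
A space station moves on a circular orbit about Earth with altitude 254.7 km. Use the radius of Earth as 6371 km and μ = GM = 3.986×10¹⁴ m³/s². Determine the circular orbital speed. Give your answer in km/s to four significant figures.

r = 6371 + 254.7 = 6625.7 km = 6.6257×10⁶ m.
For a circular orbit v = √(μ/r) = √(3.986×10¹⁴ / 6.626×10⁶) = √(6.016×10⁷) = 7756 m/s.
That is 7.756 km/s.

v ≈ 7.756 km/s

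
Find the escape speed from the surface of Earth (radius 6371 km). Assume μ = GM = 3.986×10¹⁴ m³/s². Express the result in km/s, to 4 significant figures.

v_esc ≈ 11.19 km/s

r = R = 6.371×10⁶ m.
Escape speed v_esc = √(2μ/r) = √(2 × 3.986×10¹⁴ / 6.371×10⁶) = √(1.251×10⁸) = 11190 m/s.
= 11.19 km/s.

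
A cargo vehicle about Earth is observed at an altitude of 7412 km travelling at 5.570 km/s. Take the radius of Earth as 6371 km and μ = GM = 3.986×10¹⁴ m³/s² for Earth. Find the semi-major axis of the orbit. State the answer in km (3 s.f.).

a ≈ 14900 km

r = 6371 + 7412 = 13783 km = 1.378×10⁷ m.
Specific orbital energy ε = v²/2 − μ/r = (5570)²/2 − 3.986×10¹⁴/1.378×10⁷ = -1.341×10⁷ J/kg.
Since ε = −μ/(2a), a = −μ/(2ε) = 1.487×10⁷ m = 14865 km.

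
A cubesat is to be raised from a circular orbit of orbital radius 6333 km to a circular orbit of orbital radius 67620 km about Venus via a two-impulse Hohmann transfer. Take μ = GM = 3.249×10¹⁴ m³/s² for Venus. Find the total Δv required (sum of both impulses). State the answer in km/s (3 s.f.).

Δv_total ≈ 3.81 km/s

r₁ = 6333 km = 6.333×10⁶ m.
r₂ = 67620 km = 6.762×10⁷ m.
Transfer ellipse a_t = (r₁ + r₂)/2 = 3.698×10⁷ m.
At r₁: circular v_c1 = √(μ/r₁) = 7163 m/s; transfer-periapsis v_p = √[μ(2/r₁ − 1/a_t)] = 9686 m/s.
Δv₁ = v_p − v_c1 = 2523 m/s.
At r₂: circular v_c2 = √(μ/r₂) = 2192 m/s; transfer-apoapsis v_a = √[μ(2/r₂ − 1/a_t)] = 907.2 m/s.
Δv₂ = v_c2 − v_a = 1285 m/s.
Total Δv = Δv₁ + Δv₂ = 3808 m/s = 3.808 km/s.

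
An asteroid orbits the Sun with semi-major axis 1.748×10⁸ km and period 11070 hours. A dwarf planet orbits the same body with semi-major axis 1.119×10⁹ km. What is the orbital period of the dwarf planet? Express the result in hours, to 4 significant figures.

T₂ ≈ 1.793×10⁵ hours

Kepler's third law: T² ∝ a³, so T₂ = T₁ (a₂/a₁)^(3/2).
a₂/a₁ = 6.402, (a₂/a₁)^(3/2) = 16.20.
T₂ = 11070 × 16.20 = 1.793×10⁵ hours.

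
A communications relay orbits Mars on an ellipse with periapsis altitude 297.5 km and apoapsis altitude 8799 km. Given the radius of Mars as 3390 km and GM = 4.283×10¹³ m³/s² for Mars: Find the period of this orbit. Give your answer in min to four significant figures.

T ≈ 357.9 min

r_p = 3390 + 297.5 = 3687.5 km = 3.6875×10⁶ m.
r_a = 3390 + 8799 = 12189 km = 1.2189×10⁷ m.
Semi-major axis a = (r_p + r_a)/2 = (3687.5 + 12189)/2 = 7938.2 km = 7.938×10⁶ m.
By Kepler's third law T = 2π√(a³/μ) = 2π × 3.418×10³ = 2.147×10⁴ s.
= 357.9 min.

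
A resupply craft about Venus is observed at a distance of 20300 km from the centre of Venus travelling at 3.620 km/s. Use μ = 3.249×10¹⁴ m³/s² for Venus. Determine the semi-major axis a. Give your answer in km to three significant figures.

r = 2.030×10⁷ m.
Vis-viva rearranged: 1/a = 2/r − v²/μ = 9.852×10⁻⁸ − 4.033×10⁻⁸ = 5.819×10⁻⁸ m⁻¹.
a = 1.719×10⁷ m = 17186 km.

a ≈ 17200 km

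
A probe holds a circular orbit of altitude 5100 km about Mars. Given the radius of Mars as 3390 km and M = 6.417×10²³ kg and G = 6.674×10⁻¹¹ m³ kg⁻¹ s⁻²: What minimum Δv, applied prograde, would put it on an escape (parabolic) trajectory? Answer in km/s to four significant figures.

μ = GM = 6.674×10⁻¹¹ × 6.417×10²³ = 4.283×10¹³ m³/s².
r = 3390 + 5100 = 8490.0 km = 8.4900×10⁶ m.
Circular speed v_c = √(μ/r) = 2246 m/s.
Escape speed v_esc = √(2μ/r) = √2 × v_c = 3176 m/s.
Δv = v_esc − v_c = 930.3 m/s = 0.9303 km/s.

Δv ≈ 0.9303 km/s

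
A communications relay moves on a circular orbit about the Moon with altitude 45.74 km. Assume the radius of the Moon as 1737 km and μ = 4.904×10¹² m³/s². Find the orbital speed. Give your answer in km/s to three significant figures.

v ≈ 1.66 km/s

r = 1737 + 45.74 = 1782.7 km = 1.7827×10⁶ m.
For a circular orbit v = √(μ/r) = √(4.904×10¹² / 1.783×10⁶) = √(2.751×10⁶) = 1659 m/s.
That is 1.659 km/s.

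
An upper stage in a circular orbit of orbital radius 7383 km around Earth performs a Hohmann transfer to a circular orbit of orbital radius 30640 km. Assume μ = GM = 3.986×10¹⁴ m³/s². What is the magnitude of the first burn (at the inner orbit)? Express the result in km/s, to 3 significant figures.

r₁ = 7383 km = 7.383×10⁶ m.
r₂ = 30640 km = 3.064×10⁷ m.
Transfer ellipse a_t = (r₁ + r₂)/2 = 1.901×10⁷ m.
At r₁: circular v_c1 = √(μ/r₁) = 7348 m/s; transfer-perigee v_p = √[μ(2/r₁ − 1/a_t)] = 9328 m/s.
Δv₁ = v_p − v_c1 = 1980 m/s.
= 1.980 km/s.

Δv ≈ 1.98 km/s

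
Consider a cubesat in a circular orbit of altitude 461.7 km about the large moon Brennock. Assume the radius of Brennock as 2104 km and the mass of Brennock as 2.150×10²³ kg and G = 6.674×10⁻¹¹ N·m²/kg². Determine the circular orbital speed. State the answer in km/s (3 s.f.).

μ = GM = 6.674×10⁻¹¹ × 2.150×10²³ = 1.435×10¹³ m³/s².
r = 2104 + 461.7 = 2565.7 km = 2.5657×10⁶ m.
For a circular orbit v = √(μ/r) = √(1.435×10¹³ / 2.566×10⁶) = √(5.593×10⁶) = 2365 m/s.
That is 2.365 km/s.

v ≈ 2.36 km/s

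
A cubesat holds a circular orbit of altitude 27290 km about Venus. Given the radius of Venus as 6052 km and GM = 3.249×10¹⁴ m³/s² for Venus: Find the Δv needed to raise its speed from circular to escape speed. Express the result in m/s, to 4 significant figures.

r = 6052 + 27290 = 33342 km = 3.3342×10⁷ m.
Circular speed v_c = √(μ/r) = 3122 m/s.
Escape speed v_esc = √(2μ/r) = √2 × v_c = 4415 m/s.
Δv = v_esc − v_c = 1293 m/s.

Δv ≈ 1293 m/s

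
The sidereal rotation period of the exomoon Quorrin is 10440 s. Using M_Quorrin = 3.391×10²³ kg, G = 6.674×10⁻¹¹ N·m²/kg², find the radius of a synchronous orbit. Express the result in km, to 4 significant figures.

μ = GM = 6.674×10⁻¹¹ × 3.391×10²³ = 2.263×10¹³ m³/s².
A synchronous orbit has period T, so by Kepler's third law a = (μT²/4π²)^(1/3).
μT²/4π² = 2.263×10¹³ × (1.044×10⁴)² / 39.48 = 6.248×10¹⁹ m³.
a = 3.968×10⁶ m = 3968.1 km.

r_sync ≈ 3968 km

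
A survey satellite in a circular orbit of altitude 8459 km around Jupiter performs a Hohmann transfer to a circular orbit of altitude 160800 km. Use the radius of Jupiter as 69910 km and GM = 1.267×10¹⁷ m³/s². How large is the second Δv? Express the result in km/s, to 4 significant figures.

r₁ = 69910 + 8459 = 78369 km = 7.8369×10⁷ m.
r₂ = 69910 + 160800 = 230710 km = 2.3071×10⁸ m.
Transfer ellipse a_t = (r₁ + r₂)/2 = 1.545×10⁸ m.
At r₁: circular v_c1 = √(μ/r₁) = 40210 m/s; transfer-perijove v_p = √[μ(2/r₁ − 1/a_t)] = 49130 m/s.
At r₂: circular v_c2 = √(μ/r₂) = 23430 m/s; transfer-apojove v_a = √[μ(2/r₂ − 1/a_t)] = 16690 m/s.
Δv₂ = v_c2 − v_a = 6746 m/s.
= 6.746 km/s.

Δv ≈ 6.746 km/s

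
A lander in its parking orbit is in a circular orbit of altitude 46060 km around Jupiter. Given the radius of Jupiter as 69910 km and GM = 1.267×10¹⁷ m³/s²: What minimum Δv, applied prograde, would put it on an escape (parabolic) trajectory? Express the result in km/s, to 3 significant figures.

Δv ≈ 13.7 km/s

r = 69910 + 46060 = 115970 km = 1.1597×10⁸ m.
Circular speed v_c = √(μ/r) = 33050 m/s.
Escape speed v_esc = √(2μ/r) = √2 × v_c = 46740 m/s.
Δv = v_esc − v_c = 13690 m/s = 13.69 km/s.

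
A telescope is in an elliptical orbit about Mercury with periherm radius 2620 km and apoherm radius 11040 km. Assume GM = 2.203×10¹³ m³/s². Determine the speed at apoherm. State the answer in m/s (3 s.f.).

Semi-major axis a = (r_p + r_a)/2 = 6830.0 km = 6.830×10⁶ m.
Vis-viva: v² = μ(2/r − 1/a) = 2.203×10¹³ × (1.812×10⁻⁷ − 1.464×10⁻⁷) = 7.655×10⁵ m²/s².
v = 874.9 m/s.

v ≈ 875 m/s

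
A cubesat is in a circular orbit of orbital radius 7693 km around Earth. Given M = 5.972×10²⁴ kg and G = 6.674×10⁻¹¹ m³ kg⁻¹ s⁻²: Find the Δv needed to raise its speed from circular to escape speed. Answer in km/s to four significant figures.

μ = GM = 6.674×10⁻¹¹ × 5.972×10²⁴ = 3.986×10¹⁴ m³/s².
r = 7693 km = 7.693×10⁶ m.
Circular speed v_c = √(μ/r) = 7198 m/s.
Escape speed v_esc = √(2μ/r) = √2 × v_c = 10180 m/s.
Δv = v_esc − v_c = 2981 m/s = 2.981 km/s.

Δv ≈ 2.981 km/s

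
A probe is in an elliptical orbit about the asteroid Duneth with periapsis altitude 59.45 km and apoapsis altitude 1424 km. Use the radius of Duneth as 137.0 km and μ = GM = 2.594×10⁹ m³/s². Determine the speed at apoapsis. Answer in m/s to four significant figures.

r_p = 137.0 + 59.45 = 196.45 km = 1.9645×10⁵ m.
r_a = 137.0 + 1424 = 1561.0 km = 1.5610×10⁶ m.
Semi-major axis a = (r_p + r_a)/2 = 878.73 km = 8.787×10⁵ m.
Vis-viva: v² = μ(2/r − 1/a) = 2.594×10⁹ × (1.281×10⁻⁶ − 1.138×10⁻⁶) = 3.715×10² m²/s².
v = 19.27 m/s.

v ≈ 19.27 m/s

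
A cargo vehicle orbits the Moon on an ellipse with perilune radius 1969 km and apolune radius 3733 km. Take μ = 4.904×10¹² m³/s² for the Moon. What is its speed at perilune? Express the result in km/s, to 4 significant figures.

v ≈ 1.806 km/s

Semi-major axis a = (r_p + r_a)/2 = 2851.0 km = 2.851×10⁶ m.
Vis-viva: v² = μ(2/r − 1/a) = 4.904×10¹² × (1.016×10⁻⁶ − 3.508×10⁻⁷) = 3.261×10⁶ m²/s².
v = 1806 m/s = 1.806 km/s.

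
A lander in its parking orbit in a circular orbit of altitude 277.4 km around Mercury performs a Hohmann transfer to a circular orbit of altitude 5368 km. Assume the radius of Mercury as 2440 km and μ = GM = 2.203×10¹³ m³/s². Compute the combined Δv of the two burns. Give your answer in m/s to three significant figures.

Δv_total ≈ 1090 m/s

r₁ = 2440 + 277.4 = 2717.4 km = 2.7174×10⁶ m.
r₂ = 2440 + 5368 = 7808.0 km = 7.8080×10⁶ m.
Transfer ellipse a_t = (r₁ + r₂)/2 = 5.263×10⁶ m.
At r₁: circular v_c1 = √(μ/r₁) = 2847 m/s; transfer-periherm v_p = √[μ(2/r₁ − 1/a_t)] = 3468 m/s.
Δv₁ = v_p − v_c1 = 620.9 m/s.
At r₂: circular v_c2 = √(μ/r₂) = 1680 m/s; transfer-apoherm v_a = √[μ(2/r₂ − 1/a_t)] = 1207 m/s.
Δv₂ = v_c2 − v_a = 472.7 m/s.
Total Δv = Δv₁ + Δv₂ = 1094 m/s.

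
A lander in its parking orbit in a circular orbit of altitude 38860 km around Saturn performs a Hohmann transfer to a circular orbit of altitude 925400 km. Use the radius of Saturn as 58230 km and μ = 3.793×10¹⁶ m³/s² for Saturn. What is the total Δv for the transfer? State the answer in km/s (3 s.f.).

r₁ = 58230 + 38860 = 97090 km = 9.7090×10⁷ m.
r₂ = 58230 + 925400 = 983630 km = 9.8363×10⁸ m.
Transfer ellipse a_t = (r₁ + r₂)/2 = 5.404×10⁸ m.
At r₁: circular v_c1 = √(μ/r₁) = 19770 m/s; transfer-perikrone v_p = √[μ(2/r₁ − 1/a_t)] = 26670 m/s.
Δv₁ = v_p − v_c1 = 6902 m/s.
At r₂: circular v_c2 = √(μ/r₂) = 6210 m/s; transfer-apokrone v_a = √[μ(2/r₂ − 1/a_t)] = 2632 m/s.
Δv₂ = v_c2 − v_a = 3578 m/s.
Total Δv = Δv₁ + Δv₂ = 10480 m/s = 10.48 km/s.

Δv_total ≈ 10.5 km/s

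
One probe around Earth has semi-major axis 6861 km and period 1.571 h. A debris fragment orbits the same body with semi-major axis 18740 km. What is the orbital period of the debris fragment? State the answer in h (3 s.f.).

T₂ ≈ 7.09 h

Kepler's third law: T² ∝ a³, so T₂ = T₁ (a₂/a₁)^(3/2).
a₂/a₁ = 2.731, (a₂/a₁)^(3/2) = 4.514.
T₂ = 1.571 × 4.514 = 7.092 h.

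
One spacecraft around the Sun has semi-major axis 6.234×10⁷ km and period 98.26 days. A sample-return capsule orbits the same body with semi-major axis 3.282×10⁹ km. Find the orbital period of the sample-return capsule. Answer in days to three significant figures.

Kepler's third law: T² ∝ a³, so T₂ = T₁ (a₂/a₁)^(3/2).
a₂/a₁ = 52.65, (a₂/a₁)^(3/2) = 382.0.
T₂ = 98.26 × 382.0 = 37530 days.

T₂ ≈ 37500 days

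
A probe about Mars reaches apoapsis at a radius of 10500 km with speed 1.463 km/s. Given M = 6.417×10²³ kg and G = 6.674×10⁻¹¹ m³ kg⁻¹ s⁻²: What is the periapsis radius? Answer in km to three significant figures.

periapsis radius ≈ 3730 km

μ = GM = 6.674×10⁻¹¹ × 6.417×10²³ = 4.283×10¹³ m³/s².
r_a = 1.050×10⁷ m.
Specific energy ε = v²/2 − μ/r = -3.009×10⁶ J/kg, so a = −μ/(2ε) = 7.117×10⁶ m.
The apsides satisfy r_p + r_a = 2a, so the periapsis radius is 2a − r_a = 3.735×10⁶ m = 3735.0 km.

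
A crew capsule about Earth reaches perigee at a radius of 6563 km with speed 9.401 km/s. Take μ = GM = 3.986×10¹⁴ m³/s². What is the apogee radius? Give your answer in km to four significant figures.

apogee radius ≈ 17530 km

r_p = 6.563×10⁶ m.
Specific energy ε = v²/2 − μ/r = -1.655×10⁷ J/kg, so a = −μ/(2ε) = 1.205×10⁷ m.
The apsides satisfy r_p + r_a = 2a, so the apogee radius is 2a − r_p = 1.753×10⁷ m = 17529 km.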